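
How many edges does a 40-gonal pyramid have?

80

A pyramid on an n-gon base has one n-gon and n triangles: V = 40 + 1 = 41, E = 2·40 = 80, F = 40 + 1 = 41.
Check: V − E + F = 41 − 80 + 41 = 2.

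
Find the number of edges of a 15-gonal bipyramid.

A bipyramid over an n-gon has 2n triangular faces and n + 2 vertices: V = 15 + 2 = 17, E = 3·15 = 45, F = 2·15 = 30.
Check: V − E + F = 17 − 45 + 30 = 2.

45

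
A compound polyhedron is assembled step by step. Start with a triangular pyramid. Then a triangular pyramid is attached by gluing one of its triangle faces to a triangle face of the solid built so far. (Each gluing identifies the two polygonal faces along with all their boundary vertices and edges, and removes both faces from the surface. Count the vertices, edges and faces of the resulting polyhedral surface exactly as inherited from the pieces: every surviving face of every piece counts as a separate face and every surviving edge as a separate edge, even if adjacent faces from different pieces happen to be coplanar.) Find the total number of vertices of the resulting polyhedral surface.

5

A triangular pyramid: V=4, E=6, F=4.
Attach a triangular pyramid (V=4, E=6, F=4) along a 3-gon: merge 3 vertices and 3 edges, delete both glued faces → V=5, E=9, F=6.
Check: V − E + F = 5 − 9 + 6 = 2.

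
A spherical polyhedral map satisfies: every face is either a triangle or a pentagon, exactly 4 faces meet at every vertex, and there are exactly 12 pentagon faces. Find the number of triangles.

Let x be the number of triangles; then F = 12 + x.
Edge–face incidences: 2E = 5·12 + 3·x = 60 + 3x.
Every vertex has degree 4, so 4V = 2E.
Euler: V − E + F = 2 ⇒ (2E)/4 − E + (12 + x) = 2.
Multiply by 8: 2·(2E) − 4·(2E) + 8·(12 + x) = 16, i.e. 96 + 8x − 2·(60 + 3x) = 16.
Collecting terms: 2x − 24 = 16, so 2x = 40, so x = 20.
Then 2E = 60 + 3·20 = 120, so E = 60, V = 2E/4 = 30, F = 12 + 20 = 32.

20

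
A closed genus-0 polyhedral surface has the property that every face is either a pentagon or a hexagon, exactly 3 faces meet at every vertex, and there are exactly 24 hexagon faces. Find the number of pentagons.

12

Let x be the number of pentagons; then F = 24 + x.
Edge–face incidences: 2E = 6·24 + 5·x = 144 + 5x.
Every vertex has degree 3, so 3V = 2E.
Euler: V − E + F = 2 ⇒ (2E)/3 − E + (24 + x) = 2.
Multiply by 6: 2·(2E) − 3·(2E) + 6·(24 + x) = 12, i.e. 144 + 6x − (144 + 5x) = 12.
Collecting terms: x = 12.
Then 2E = 144 + 5·12 = 204, so E = 102, V = 2E/3 = 68, F = 24 + 12 = 36.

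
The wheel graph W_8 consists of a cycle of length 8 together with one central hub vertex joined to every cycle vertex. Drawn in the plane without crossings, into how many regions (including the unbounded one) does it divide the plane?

9

W_8 has V = 8 + 1 = 9 vertices and E = 2·8 = 16 edges.
By Euler's formula F = 2 − V + E = 2 − 9 + 16 = 9.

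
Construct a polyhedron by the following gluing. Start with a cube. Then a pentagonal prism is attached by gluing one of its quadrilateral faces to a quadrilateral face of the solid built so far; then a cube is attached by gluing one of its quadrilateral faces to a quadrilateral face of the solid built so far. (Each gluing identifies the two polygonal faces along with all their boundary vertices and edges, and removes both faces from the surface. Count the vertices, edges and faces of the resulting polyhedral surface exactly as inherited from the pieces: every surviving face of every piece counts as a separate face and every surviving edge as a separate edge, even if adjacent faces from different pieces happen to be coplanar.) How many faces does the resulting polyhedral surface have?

15

A cube: V=8, E=12, F=6.
Attach a pentagonal prism (V=10, E=15, F=7) along a 4-gon: merge 4 vertices and 4 edges, delete both glued faces → V=14, E=23, F=11.
Attach a cube (V=8, E=12, F=6) along a 4-gon: merge 4 vertices and 4 edges, delete both glued faces → V=18, E=31, F=15.
Check: V − E + F = 18 − 31 + 15 = 2.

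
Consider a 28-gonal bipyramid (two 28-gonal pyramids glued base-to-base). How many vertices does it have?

30

A bipyramid over an n-gon has 2n triangular faces and n + 2 vertices: V = 28 + 2 = 30, E = 3·28 = 84, F = 2·28 = 56.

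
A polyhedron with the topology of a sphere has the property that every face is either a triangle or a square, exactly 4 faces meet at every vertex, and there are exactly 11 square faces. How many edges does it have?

Let x be the number of triangles; then F = 11 + x.
Edge–face incidences: 2E = 4·11 + 3·x = 44 + 3x.
Every vertex has degree 4, so 4V = 2E.
Euler: V − E + F = 2 ⇒ (2E)/4 − E + (11 + x) = 2.
Multiply by 8: 2·(2E) − 4·(2E) + 8·(11 + x) = 16, i.e. 88 + 8x − 2·(44 + 3x) = 16.
Collecting terms: 2x = 16, so x = 8.
Then 2E = 44 + 3·8 = 68, so E = 34, V = 2E/4 = 17, F = 11 + 8 = 19.

34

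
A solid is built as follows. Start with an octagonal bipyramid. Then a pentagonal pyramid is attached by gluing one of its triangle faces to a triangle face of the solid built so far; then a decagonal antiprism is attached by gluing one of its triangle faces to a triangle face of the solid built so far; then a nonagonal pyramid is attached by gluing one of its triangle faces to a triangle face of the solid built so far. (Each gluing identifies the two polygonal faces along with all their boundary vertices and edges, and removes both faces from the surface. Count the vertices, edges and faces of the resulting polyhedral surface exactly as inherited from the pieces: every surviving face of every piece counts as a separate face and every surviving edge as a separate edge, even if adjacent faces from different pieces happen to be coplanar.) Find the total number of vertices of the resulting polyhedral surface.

37

An octagonal bipyramid: V=10, E=24, F=16.
Attach a pentagonal pyramid (V=6, E=10, F=6) along a 3-gon: merge 3 vertices and 3 edges, delete both glued faces → V=13, E=31, F=20.
Attach a decagonal antiprism (V=20, E=40, F=22) along a 3-gon: merge 3 vertices and 3 edges, delete both glued faces → V=30, E=68, F=40.
Attach a nonagonal pyramid (V=10, E=18, F=10) along a 3-gon: merge 3 vertices and 3 edges, delete both glued faces → V=37, E=83, F=48.
Check: V − E + F = 37 − 83 + 48 = 2.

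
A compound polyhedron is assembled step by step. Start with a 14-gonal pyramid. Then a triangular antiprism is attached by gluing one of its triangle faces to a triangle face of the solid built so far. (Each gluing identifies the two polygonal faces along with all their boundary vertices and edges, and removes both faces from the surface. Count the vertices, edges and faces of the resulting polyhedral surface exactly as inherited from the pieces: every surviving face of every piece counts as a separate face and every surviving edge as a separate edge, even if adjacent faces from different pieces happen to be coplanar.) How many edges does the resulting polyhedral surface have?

A 14-gonal pyramid: V=15, E=28, F=15.
Attach a triangular antiprism (V=6, E=12, F=8) along a 3-gon: merge 3 vertices and 3 edges, delete both glued faces → V=18, E=37, F=21.
Check: V − E + F = 18 − 37 + 21 = 2.

37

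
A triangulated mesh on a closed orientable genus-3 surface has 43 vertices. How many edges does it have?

χ = 2 − 2·3 = -4, and every face is a triangle so 3F = 2E.
V − E + F = -4 with E = 3F/2 gives 43 − (3/2 − 1)·F = -4, so F = 94 and E = 141.

141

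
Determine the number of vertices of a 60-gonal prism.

A prism on an n-gon has two n-gon bases and n rectangular sides: V = 2·60 = 120, E = 3·60 = 180, F = 60 + 2 = 62.

120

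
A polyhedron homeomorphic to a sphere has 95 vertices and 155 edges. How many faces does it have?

62

Here V − E + F = 2.
F = 2 − V + E = 2 − 95 + 155 = 62.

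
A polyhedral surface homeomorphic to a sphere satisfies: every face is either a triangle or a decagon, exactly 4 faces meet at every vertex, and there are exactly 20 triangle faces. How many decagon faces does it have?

2

Let x be the number of decagons; then F = 20 + x.
Edge–face incidences: 2E = 3·20 + 10·x = 60 + 10x.
Every vertex has degree 4, so 4V = 2E.
Euler: V − E + F = 2 ⇒ (2E)/4 − E + (20 + x) = 2.
Multiply by 8: 2·(2E) − 4·(2E) + 8·(20 + x) = 16, i.e. 160 + 8x − 2·(60 + 10x) = 16.
Collecting terms: −12x + 40 = 16, so −12x = −24, so x = 2.
Then 2E = 60 + 10·2 = 80, so E = 40, V = 2E/4 = 20, F = 20 + 2 = 22.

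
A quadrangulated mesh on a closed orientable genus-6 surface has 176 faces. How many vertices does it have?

166

χ = 2 − 2·6 = -10, and every face is a square so 4F = 2E.
E = 4·176/2 = 352. Then V = -10 + E − F = -10 + 352 − 176 = 166.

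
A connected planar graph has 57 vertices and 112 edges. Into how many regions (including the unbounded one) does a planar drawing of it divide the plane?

57

Euler's formula for a connected plane graph: V − E + F = 2, so F = 2 − 57 + 112 = 57.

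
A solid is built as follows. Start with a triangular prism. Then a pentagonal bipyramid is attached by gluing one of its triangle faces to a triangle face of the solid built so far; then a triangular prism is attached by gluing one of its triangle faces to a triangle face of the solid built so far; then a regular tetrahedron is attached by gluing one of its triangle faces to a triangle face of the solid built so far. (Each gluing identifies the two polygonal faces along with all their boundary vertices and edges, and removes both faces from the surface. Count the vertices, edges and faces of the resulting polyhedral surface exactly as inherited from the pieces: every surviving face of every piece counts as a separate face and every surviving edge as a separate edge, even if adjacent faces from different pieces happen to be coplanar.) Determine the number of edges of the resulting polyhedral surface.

30

A triangular prism: V=6, E=9, F=5.
Attach a pentagonal bipyramid (V=7, E=15, F=10) along a 3-gon: merge 3 vertices and 3 edges, delete both glued faces → V=10, E=21, F=13.
Attach a triangular prism (V=6, E=9, F=5) along a 3-gon: merge 3 vertices and 3 edges, delete both glued faces → V=13, E=27, F=16.
Attach a regular tetrahedron (V=4, E=6, F=4) along a 3-gon: merge 3 vertices and 3 edges, delete both glued faces → V=14, E=30, F=18.
Check: V − E + F = 14 − 30 + 18 = 2.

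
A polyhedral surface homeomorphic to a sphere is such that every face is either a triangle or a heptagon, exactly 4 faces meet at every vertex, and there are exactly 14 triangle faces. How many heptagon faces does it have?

Let x be the number of heptagons; then F = 14 + x.
Edge–face incidences: 2E = 3·14 + 7·x = 42 + 7x.
Every vertex has degree 4, so 4V = 2E.
Euler: V − E + F = 2 ⇒ (2E)/4 − E + (14 + x) = 2.
Multiply by 8: 2·(2E) − 4·(2E) + 8·(14 + x) = 16, i.e. 112 + 8x − 2·(42 + 7x) = 16.
Collecting terms: −6x + 28 = 16, so −6x = −12, so x = 2.
Then 2E = 42 + 7·2 = 56, so E = 28, V = 2E/4 = 14, F = 14 + 2 = 16.

2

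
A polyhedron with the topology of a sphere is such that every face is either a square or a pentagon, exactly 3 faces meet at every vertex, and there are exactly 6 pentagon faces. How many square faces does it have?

Let x be the number of squares; then F = 6 + x.
Edge–face incidences: 2E = 5·6 + 4·x = 30 + 4x.
Every vertex has degree 3, so 3V = 2E.
Euler: V − E + F = 2 ⇒ (2E)/3 − E + (6 + x) = 2.
Multiply by 6: 2·(2E) − 3·(2E) + 6·(6 + x) = 12, i.e. 36 + 6x − (30 + 4x) = 12.
Collecting terms: 2x + 6 = 12, so 2x = 6, so x = 3.
Then 2E = 30 + 4·3 = 42, so E = 21, V = 2E/3 = 14, F = 6 + 3 = 9.

3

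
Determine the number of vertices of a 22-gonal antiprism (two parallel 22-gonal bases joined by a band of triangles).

An antiprism on an n-gon has two n-gon caps and 2n triangles: V = 2·22 = 44, E = 4·22 = 88, F = 2·22 + 2 = 46.

44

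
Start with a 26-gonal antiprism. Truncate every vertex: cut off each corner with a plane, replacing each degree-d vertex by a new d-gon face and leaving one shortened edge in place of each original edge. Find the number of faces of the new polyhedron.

106

The base solid has V = 52, E = 104, F = 54.
Truncation replaces each original edge-end by a new vertex, so V′ = 2E = 208.
Each original edge survives, and each old vertex of degree d contributes d new edges; summing degrees gives Σd = 2E, so E′ = E + 2E = 3E = 312.
Each original face survives and each original vertex becomes one new face: F′ = F + V = 106.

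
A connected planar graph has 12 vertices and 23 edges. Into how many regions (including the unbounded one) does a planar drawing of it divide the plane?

13

Euler's formula for a connected plane graph: V − E + F = 2, so F = 2 − 12 + 23 = 13.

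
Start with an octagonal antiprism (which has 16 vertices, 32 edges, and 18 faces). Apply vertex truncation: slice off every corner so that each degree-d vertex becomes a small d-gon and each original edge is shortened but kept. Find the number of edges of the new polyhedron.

Truncation replaces each original edge-end by a new vertex, so V′ = 2E = 64.
Each original edge survives, and each old vertex of degree d contributes d new edges; summing degrees gives Σd = 2E, so E′ = E + 2E = 3E = 96.
Each original face survives and each original vertex becomes one new face: F′ = F + V = 34.

96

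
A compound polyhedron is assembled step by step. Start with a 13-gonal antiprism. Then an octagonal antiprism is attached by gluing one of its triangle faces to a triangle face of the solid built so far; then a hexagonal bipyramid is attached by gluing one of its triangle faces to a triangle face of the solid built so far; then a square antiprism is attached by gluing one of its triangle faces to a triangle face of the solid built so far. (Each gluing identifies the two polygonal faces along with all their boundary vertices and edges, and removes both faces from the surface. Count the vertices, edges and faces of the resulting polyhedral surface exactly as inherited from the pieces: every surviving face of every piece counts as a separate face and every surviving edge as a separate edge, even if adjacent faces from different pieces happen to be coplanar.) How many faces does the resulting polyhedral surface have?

62

A 13-gonal antiprism: V=26, E=52, F=28.
Attach an octagonal antiprism (V=16, E=32, F=18) along a 3-gon: merge 3 vertices and 3 edges, delete both glued faces → V=39, E=81, F=44.
Attach a hexagonal bipyramid (V=8, E=18, F=12) along a 3-gon: merge 3 vertices and 3 edges, delete both glued faces → V=44, E=96, F=54.
Attach a square antiprism (V=8, E=16, F=10) along a 3-gon: merge 3 vertices and 3 edges, delete both glued faces → V=49, E=109, F=62.
Check: V − E + F = 49 − 109 + 62 = 2.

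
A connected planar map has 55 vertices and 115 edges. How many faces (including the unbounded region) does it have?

62

Euler's formula for a connected plane graph: V − E + F = 2, so F = 2 − 55 + 115 = 62.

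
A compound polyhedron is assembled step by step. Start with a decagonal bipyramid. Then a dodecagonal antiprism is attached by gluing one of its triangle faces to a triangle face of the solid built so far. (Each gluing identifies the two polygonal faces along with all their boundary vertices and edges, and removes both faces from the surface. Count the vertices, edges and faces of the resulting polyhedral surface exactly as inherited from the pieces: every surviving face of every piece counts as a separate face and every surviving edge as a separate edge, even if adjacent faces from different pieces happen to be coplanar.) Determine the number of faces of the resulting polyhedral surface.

A decagonal bipyramid: V=12, E=30, F=20.
Attach a dodecagonal antiprism (V=24, E=48, F=26) along a 3-gon: merge 3 vertices and 3 edges, delete both glued faces → V=33, E=75, F=44.
Check: V − E + F = 33 − 75 + 44 = 2.

44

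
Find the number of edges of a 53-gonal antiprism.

212

An antiprism on an n-gon has two n-gon caps and 2n triangles: V = 2·53 = 106, E = 4·53 = 212, F = 2·53 + 2 = 108.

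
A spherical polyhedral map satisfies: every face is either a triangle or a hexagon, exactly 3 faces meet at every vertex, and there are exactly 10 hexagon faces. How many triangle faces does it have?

4

Let x be the number of triangles; then F = 10 + x.
Edge–face incidences: 2E = 6·10 + 3·x = 60 + 3x.
Every vertex has degree 3, so 3V = 2E.
Euler: V − E + F = 2 ⇒ (2E)/3 − E + (10 + x) = 2.
Multiply by 6: 2·(2E) − 3·(2E) + 6·(10 + x) = 12, i.e. 60 + 6x − (60 + 3x) = 12.
Collecting terms: 3x = 12, so x = 4.
Then 2E = 60 + 3·4 = 72, so E = 36, V = 2E/3 = 24, F = 10 + 4 = 14.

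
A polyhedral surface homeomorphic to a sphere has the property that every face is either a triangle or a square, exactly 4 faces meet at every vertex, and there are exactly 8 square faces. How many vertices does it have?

Let x be the number of triangles; then F = 8 + x.
Edge–face incidences: 2E = 4·8 + 3·x = 32 + 3x.
Every vertex has degree 4, so 4V = 2E.
Euler: V − E + F = 2 ⇒ (2E)/4 − E + (8 + x) = 2.
Multiply by 8: 2·(2E) − 4·(2E) + 8·(8 + x) = 16, i.e. 64 + 8x − 2·(32 + 3x) = 16.
Collecting terms: 2x = 16, so x = 8.
Then 2E = 32 + 3·8 = 56, so E = 28, V = 2E/4 = 14, F = 8 + 8 = 16.

14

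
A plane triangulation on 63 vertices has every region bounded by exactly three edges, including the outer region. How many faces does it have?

In a plane triangulation 3F = 2E and V − E + F = 2, so F = 2V − 4 = 2·63 − 4 = 122.

122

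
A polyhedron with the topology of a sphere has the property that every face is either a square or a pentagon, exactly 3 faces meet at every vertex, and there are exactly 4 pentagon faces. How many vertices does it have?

Let x be the number of squares; then F = 4 + x.
Edge–face incidences: 2E = 5·4 + 4·x = 20 + 4x.
Every vertex has degree 3, so 3V = 2E.
Euler: V − E + F = 2 ⇒ (2E)/3 − E + (4 + x) = 2.
Multiply by 6: 2·(2E) − 3·(2E) + 6·(4 + x) = 12, i.e. 24 + 6x − (20 + 4x) = 12.
Collecting terms: 2x + 4 = 12, so 2x = 8, so x = 4.
Then 2E = 20 + 4·4 = 36, so E = 18, V = 2E/3 = 12, F = 4 + 4 = 8.

12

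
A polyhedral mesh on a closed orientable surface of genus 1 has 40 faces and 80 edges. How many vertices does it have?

40

For a closed orientable surface of genus 1, χ = 2 − 2·1 = 0.
V = 0 + E − F = 0 + 80 − 40 = 40.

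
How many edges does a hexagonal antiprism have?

An antiprism on an n-gon has two n-gon caps and 2n triangles: V = 2·6 = 12, E = 4·6 = 24, F = 2·6 + 2 = 14.

24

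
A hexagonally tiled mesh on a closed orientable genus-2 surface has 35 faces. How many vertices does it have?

68

χ = 2 − 2·2 = -2, and every face is a hexagon so 6F = 2E.
E = 6·35/2 = 105. Then V = -2 + E − F = -2 + 105 − 35 = 68.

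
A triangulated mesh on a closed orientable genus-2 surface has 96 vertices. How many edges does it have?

294

χ = 2 − 2·2 = -2, and every face is a triangle so 3F = 2E.
V − E + F = -2 with E = 3F/2 gives 96 − (3/2 − 1)·F = -2, so F = 196 and E = 294.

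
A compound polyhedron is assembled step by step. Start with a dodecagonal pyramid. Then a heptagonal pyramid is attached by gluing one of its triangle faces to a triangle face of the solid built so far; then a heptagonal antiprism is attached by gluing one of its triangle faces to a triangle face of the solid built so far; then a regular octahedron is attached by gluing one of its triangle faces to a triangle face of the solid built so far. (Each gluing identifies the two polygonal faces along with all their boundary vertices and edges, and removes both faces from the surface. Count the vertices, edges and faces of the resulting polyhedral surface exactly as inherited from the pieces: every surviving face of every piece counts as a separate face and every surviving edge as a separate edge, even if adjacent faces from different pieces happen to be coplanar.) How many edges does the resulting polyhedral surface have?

A dodecagonal pyramid: V=13, E=24, F=13.
Attach a heptagonal pyramid (V=8, E=14, F=8) along a 3-gon: merge 3 vertices and 3 edges, delete both glued faces → V=18, E=35, F=19.
Attach a heptagonal antiprism (V=14, E=28, F=16) along a 3-gon: merge 3 vertices and 3 edges, delete both glued faces → V=29, E=60, F=33.
Attach a regular octahedron (V=6, E=12, F=8) along a 3-gon: merge 3 vertices and 3 edges, delete both glued faces → V=32, E=69, F=39.
Check: V − E + F = 32 − 69 + 39 = 2.

69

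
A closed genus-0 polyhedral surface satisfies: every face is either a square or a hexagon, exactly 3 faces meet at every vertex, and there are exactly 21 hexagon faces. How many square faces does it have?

6

Let x be the number of squares; then F = 21 + x.
Edge–face incidences: 2E = 6·21 + 4·x = 126 + 4x.
Every vertex has degree 3, so 3V = 2E.
Euler: V − E + F = 2 ⇒ (2E)/3 − E + (21 + x) = 2.
Multiply by 6: 2·(2E) − 3·(2E) + 6·(21 + x) = 12, i.e. 126 + 6x − (126 + 4x) = 12.
Collecting terms: 2x = 12, so x = 6.
Then 2E = 126 + 4·6 = 150, so E = 75, V = 2E/3 = 50, F = 21 + 6 = 27.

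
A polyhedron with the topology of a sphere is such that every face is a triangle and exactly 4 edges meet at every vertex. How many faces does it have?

Each face has 3 edges and each edge borders two faces, so 2E = 3F.
Each vertex has degree 4, so 4V = 2E and hence V = 3F/4.
Euler: V − E + F = 2 ⇒ (3F/4) − (3F/2) + F = 2.
Multiply by 8: (6 − 12 + 8)F = 16, i.e. 2F = 16.
So F = 8, E = 3·8/2 = 12, V = 3·8/4 = 6.

8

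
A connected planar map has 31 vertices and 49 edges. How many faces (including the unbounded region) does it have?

20

Euler's formula for a connected plane graph: V − E + F = 2, so F = 2 − 31 + 49 = 20.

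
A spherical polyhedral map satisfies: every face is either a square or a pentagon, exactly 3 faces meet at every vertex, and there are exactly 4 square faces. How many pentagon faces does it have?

4

Let x be the number of pentagons; then F = 4 + x.
Edge–face incidences: 2E = 4·4 + 5·x = 16 + 5x.
Every vertex has degree 3, so 3V = 2E.
Euler: V − E + F = 2 ⇒ (2E)/3 − E + (4 + x) = 2.
Multiply by 6: 2·(2E) − 3·(2E) + 6·(4 + x) = 12, i.e. 24 + 6x − (16 + 5x) = 12.
Collecting terms: x + 8 = 12, so x = 4.
Then 2E = 16 + 5·4 = 36, so E = 18, V = 2E/3 = 12, F = 4 + 4 = 8.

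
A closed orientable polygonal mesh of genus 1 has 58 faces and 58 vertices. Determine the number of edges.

For a closed orientable surface of genus 1, χ = 2 − 2·1 = 0.
E = V + F − (0) = 58 + 58 − (0) = 116.

116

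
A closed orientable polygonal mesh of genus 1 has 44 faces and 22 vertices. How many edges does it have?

For a closed orientable surface of genus 1, χ = 2 − 2·1 = 0.
E = V + F − (0) = 22 + 44 − (0) = 66.

66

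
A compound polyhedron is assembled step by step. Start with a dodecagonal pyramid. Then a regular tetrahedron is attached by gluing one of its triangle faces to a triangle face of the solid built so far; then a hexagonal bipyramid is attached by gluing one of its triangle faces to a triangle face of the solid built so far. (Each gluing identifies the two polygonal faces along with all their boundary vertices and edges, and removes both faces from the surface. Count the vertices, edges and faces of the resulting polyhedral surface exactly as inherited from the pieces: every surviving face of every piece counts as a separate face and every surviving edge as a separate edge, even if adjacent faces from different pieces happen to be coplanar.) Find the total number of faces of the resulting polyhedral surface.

A dodecagonal pyramid: V=13, E=24, F=13.
Attach a regular tetrahedron (V=4, E=6, F=4) along a 3-gon: merge 3 vertices and 3 edges, delete both glued faces → V=14, E=27, F=15.
Attach a hexagonal bipyramid (V=8, E=18, F=12) along a 3-gon: merge 3 vertices and 3 edges, delete both glued faces → V=19, E=42, F=25.
Check: V − E + F = 19 − 42 + 25 = 2.

25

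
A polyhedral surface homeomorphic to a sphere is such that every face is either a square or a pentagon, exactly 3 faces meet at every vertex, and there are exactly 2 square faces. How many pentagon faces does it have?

Let x be the number of pentagons; then F = 2 + x.
Edge–face incidences: 2E = 4·2 + 5·x = 8 + 5x.
Every vertex has degree 3, so 3V = 2E.
Euler: V − E + F = 2 ⇒ (2E)/3 − E + (2 + x) = 2.
Multiply by 6: 2·(2E) − 3·(2E) + 6·(2 + x) = 12, i.e. 12 + 6x − (8 + 5x) = 12.
Collecting terms: x + 4 = 12, so x = 8.
Then 2E = 8 + 5·8 = 48, so E = 24, V = 2E/3 = 16, F = 2 + 8 = 10.

8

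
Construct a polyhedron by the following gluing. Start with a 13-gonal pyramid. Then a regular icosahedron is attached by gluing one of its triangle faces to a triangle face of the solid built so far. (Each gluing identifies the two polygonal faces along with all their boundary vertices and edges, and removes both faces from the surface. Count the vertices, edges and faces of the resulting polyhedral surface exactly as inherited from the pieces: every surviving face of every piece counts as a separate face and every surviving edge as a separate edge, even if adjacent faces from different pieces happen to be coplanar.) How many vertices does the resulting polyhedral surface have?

A 13-gonal pyramid: V=14, E=26, F=14.
Attach a regular icosahedron (V=12, E=30, F=20) along a 3-gon: merge 3 vertices and 3 edges, delete both glued faces → V=23, E=53, F=32.
Check: V − E + F = 23 − 53 + 32 = 2.

23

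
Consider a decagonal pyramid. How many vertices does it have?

11

A pyramid on an n-gon base has one n-gon and n triangles: V = 10 + 1 = 11, E = 2·10 = 20, F = 10 + 1 = 11.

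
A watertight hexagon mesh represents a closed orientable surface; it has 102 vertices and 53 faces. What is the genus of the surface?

3

Every face is a hexagon, so 2E = 6·53 = 318, giving E = 159.
χ = V − E + F = 102 − 159 + 53 = -4.
For a closed orientable surface χ = 2 − 2g, so g = (2 − (-4))/2 = 3.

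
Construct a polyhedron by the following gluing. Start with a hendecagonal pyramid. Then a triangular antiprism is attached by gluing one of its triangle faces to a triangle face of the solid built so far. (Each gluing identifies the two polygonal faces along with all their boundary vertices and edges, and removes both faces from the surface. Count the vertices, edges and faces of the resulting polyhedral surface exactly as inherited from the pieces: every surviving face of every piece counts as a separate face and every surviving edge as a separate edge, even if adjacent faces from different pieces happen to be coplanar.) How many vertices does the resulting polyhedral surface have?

15

A hendecagonal pyramid: V=12, E=22, F=12.
Attach a triangular antiprism (V=6, E=12, F=8) along a 3-gon: merge 3 vertices and 3 edges, delete both glued faces → V=15, E=31, F=18.
Check: V − E + F = 15 − 31 + 18 = 2.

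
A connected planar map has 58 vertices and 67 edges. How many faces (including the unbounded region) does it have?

Euler's formula for a connected plane graph: V − E + F = 2, so F = 2 − 58 + 67 = 11.

11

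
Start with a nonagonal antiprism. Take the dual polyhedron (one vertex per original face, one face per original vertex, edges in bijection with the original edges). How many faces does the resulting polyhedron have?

The base solid has V = 18, E = 36, F = 20.
The dual swaps V and F and preserves E: V′ = F = 20, E′ = E = 36, F′ = V = 18.

18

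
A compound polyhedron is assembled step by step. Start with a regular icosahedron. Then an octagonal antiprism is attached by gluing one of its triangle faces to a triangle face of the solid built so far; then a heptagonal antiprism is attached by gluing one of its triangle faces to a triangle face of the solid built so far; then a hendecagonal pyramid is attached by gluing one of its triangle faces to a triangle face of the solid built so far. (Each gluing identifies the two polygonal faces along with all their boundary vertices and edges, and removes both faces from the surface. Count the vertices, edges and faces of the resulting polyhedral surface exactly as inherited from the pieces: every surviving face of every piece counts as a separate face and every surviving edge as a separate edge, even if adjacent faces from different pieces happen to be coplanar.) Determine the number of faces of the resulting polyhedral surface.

A regular icosahedron: V=12, E=30, F=20.
Attach an octagonal antiprism (V=16, E=32, F=18) along a 3-gon: merge 3 vertices and 3 edges, delete both glued faces → V=25, E=59, F=36.
Attach a heptagonal antiprism (V=14, E=28, F=16) along a 3-gon: merge 3 vertices and 3 edges, delete both glued faces → V=36, E=84, F=50.
Attach a hendecagonal pyramid (V=12, E=22, F=12) along a 3-gon: merge 3 vertices and 3 edges, delete both glued faces → V=45, E=103, F=60.
Check: V − E + F = 45 − 103 + 60 = 2.

60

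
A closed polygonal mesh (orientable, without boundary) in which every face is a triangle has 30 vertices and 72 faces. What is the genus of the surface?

4

Every face is a triangle, so 2E = 3·72 = 216, giving E = 108.
χ = V − E + F = 30 − 108 + 72 = -6.
For a closed orientable surface χ = 2 − 2g, so g = (2 − (-6))/2 = 4.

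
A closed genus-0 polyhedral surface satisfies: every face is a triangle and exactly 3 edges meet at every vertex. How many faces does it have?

4

Each face has 3 edges and each edge borders two faces, so 2E = 3F.
Each vertex has degree 3, so 3V = 2E and hence V = 3F/3.
Euler: V − E + F = 2 ⇒ (3F/3) − (3F/2) + F = 2.
Multiply by 6: (6 − 9 + 6)F = 12, i.e. 3F = 12.
So F = 4, E = 3·4/2 = 6, V = 3·4/3 = 4.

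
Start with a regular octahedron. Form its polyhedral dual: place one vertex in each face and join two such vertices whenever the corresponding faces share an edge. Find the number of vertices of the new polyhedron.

8

The base solid has V = 6, E = 12, F = 8.
The dual swaps V and F and preserves E: V′ = F = 8, E′ = E = 12, F′ = V = 6.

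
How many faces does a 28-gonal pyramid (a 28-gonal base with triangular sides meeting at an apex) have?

A pyramid on an n-gon base has one n-gon and n triangles: V = 28 + 1 = 29, E = 2·28 = 56, F = 28 + 1 = 29.

29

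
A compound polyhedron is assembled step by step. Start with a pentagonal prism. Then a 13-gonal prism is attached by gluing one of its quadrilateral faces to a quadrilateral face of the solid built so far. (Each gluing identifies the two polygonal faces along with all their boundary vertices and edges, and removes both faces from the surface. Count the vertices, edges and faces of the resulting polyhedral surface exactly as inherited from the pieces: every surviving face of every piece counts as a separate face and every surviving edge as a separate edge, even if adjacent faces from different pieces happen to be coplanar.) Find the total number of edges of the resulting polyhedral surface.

A pentagonal prism: V=10, E=15, F=7.
Attach a 13-gonal prism (V=26, E=39, F=15) along a 4-gon: merge 4 vertices and 4 edges, delete both glued faces → V=32, E=50, F=20.
Check: V − E + F = 32 − 50 + 20 = 2.

50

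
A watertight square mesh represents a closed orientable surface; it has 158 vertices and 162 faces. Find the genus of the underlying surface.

Every face is a square, so 2E = 4·162 = 648, giving E = 324.
χ = V − E + F = 158 − 324 + 162 = -4.
For a closed orientable surface χ = 2 − 2g, so g = (2 − (-4))/2 = 3.

3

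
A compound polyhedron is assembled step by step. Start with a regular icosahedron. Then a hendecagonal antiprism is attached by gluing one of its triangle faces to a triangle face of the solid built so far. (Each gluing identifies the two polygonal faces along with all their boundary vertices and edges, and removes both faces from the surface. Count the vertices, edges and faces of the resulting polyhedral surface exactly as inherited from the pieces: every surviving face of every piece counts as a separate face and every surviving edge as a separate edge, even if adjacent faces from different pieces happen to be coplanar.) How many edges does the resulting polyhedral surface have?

71

A regular icosahedron: V=12, E=30, F=20.
Attach a hendecagonal antiprism (V=22, E=44, F=24) along a 3-gon: merge 3 vertices and 3 edges, delete both glued faces → V=31, E=71, F=42.
Check: V − E + F = 31 − 71 + 42 = 2.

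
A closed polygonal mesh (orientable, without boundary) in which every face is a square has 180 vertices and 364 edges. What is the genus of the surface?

Every face is a square and each edge borders two faces, so 4F = 2·364, giving F = 182.
χ = V − E + F = 180 − 364 + 182 = -2.
For a closed orientable surface χ = 2 − 2g, so g = (2 − (-2))/2 = 2.

2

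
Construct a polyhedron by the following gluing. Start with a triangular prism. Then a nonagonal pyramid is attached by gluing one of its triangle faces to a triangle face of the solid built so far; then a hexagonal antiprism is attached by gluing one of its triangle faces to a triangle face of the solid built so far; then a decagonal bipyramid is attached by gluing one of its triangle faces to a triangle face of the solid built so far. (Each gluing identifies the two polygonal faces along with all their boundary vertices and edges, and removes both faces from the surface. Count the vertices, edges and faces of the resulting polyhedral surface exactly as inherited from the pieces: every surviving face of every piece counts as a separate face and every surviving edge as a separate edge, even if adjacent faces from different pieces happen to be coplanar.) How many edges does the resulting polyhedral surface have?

A triangular prism: V=6, E=9, F=5.
Attach a nonagonal pyramid (V=10, E=18, F=10) along a 3-gon: merge 3 vertices and 3 edges, delete both glued faces → V=13, E=24, F=13.
Attach a hexagonal antiprism (V=12, E=24, F=14) along a 3-gon: merge 3 vertices and 3 edges, delete both glued faces → V=22, E=45, F=25.
Attach a decagonal bipyramid (V=12, E=30, F=20) along a 3-gon: merge 3 vertices and 3 edges, delete both glued faces → V=31, E=72, F=43.
Check: V − E + F = 31 − 72 + 43 = 2.

72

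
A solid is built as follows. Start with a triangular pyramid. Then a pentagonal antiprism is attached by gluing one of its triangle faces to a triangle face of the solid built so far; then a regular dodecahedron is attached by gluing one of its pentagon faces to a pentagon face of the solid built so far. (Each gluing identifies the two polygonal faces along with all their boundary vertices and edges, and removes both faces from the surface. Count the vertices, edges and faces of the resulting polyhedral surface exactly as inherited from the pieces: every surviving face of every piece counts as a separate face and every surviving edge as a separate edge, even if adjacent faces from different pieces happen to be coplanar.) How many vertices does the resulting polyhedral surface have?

26

A triangular pyramid: V=4, E=6, F=4.
Attach a pentagonal antiprism (V=10, E=20, F=12) along a 3-gon: merge 3 vertices and 3 edges, delete both glued faces → V=11, E=23, F=14.
Attach a regular dodecahedron (V=20, E=30, F=12) along a 5-gon: merge 5 vertices and 5 edges, delete both glued faces → V=26, E=48, F=24.
Check: V − E + F = 26 − 48 + 24 = 2.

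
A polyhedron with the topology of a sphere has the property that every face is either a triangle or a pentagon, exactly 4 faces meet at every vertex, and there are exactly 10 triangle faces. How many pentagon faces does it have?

2

Let x be the number of pentagons; then F = 10 + x.
Edge–face incidences: 2E = 3·10 + 5·x = 30 + 5x.
Every vertex has degree 4, so 4V = 2E.
Euler: V − E + F = 2 ⇒ (2E)/4 − E + (10 + x) = 2.
Multiply by 8: 2·(2E) − 4·(2E) + 8·(10 + x) = 16, i.e. 80 + 8x − 2·(30 + 5x) = 16.
Collecting terms: −2x + 20 = 16, so −2x = −4, so x = 2.
Then 2E = 30 + 5·2 = 40, so E = 20, V = 2E/4 = 10, F = 10 + 2 = 12.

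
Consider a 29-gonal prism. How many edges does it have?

A prism on an n-gon has two n-gon bases and n rectangular sides: V = 2·29 = 58, E = 3·29 = 87, F = 29 + 2 = 31.

87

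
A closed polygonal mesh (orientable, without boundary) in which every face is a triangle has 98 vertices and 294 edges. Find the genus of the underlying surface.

1

Every face is a triangle and each edge borders two faces, so 3F = 2·294, giving F = 196.
χ = V − E + F = 98 − 294 + 196 = 0.
For a closed orientable surface χ = 2 − 2g, so g = (2 − (0))/2 = 1.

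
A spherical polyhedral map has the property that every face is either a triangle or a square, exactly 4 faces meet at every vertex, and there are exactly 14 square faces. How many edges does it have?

40

Let x be the number of triangles; then F = 14 + x.
Edge–face incidences: 2E = 4·14 + 3·x = 56 + 3x.
Every vertex has degree 4, so 4V = 2E.
Euler: V − E + F = 2 ⇒ (2E)/4 − E + (14 + x) = 2.
Multiply by 8: 2·(2E) − 4·(2E) + 8·(14 + x) = 16, i.e. 112 + 8x − 2·(56 + 3x) = 16.
Collecting terms: 2x = 16, so x = 8.
Then 2E = 56 + 3·8 = 80, so E = 40, V = 2E/4 = 20, F = 14 + 8 = 22.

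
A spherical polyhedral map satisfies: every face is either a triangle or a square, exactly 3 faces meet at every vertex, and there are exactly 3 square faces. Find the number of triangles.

Let x be the number of triangles; then F = 3 + x.
Edge–face incidences: 2E = 4·3 + 3·x = 12 + 3x.
Every vertex has degree 3, so 3V = 2E.
Euler: V − E + F = 2 ⇒ (2E)/3 − E + (3 + x) = 2.
Multiply by 6: 2·(2E) − 3·(2E) + 6·(3 + x) = 12, i.e. 18 + 6x − (12 + 3x) = 12.
Collecting terms: 3x + 6 = 12, so 3x = 6, so x = 2.
Then 2E = 12 + 3·2 = 18, so E = 9, V = 2E/3 = 6, F = 3 + 2 = 5.

2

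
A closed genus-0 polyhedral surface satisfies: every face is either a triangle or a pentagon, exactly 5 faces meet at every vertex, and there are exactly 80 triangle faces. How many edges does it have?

150

Let x be the number of pentagons; then F = 80 + x.
Edge–face incidences: 2E = 3·80 + 5·x = 240 + 5x.
Every vertex has degree 5, so 5V = 2E.
Euler: V − E + F = 2 ⇒ (2E)/5 − E + (80 + x) = 2.
Multiply by 10: 2·(2E) − 5·(2E) + 10·(80 + x) = 20, i.e. 800 + 10x − 3·(240 + 5x) = 20.
Collecting terms: −5x + 80 = 20, so −5x = −60, so x = 12.
Then 2E = 240 + 5·12 = 300, so E = 150, V = 2E/5 = 60, F = 80 + 12 = 92.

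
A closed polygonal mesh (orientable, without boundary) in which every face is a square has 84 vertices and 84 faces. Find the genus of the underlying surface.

Every face is a square, so 2E = 4·84 = 336, giving E = 168.
χ = V − E + F = 84 − 168 + 84 = 0.
For a closed orientable surface χ = 2 − 2g, so g = (2 − (0))/2 = 1.

1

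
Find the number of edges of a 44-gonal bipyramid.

132

A bipyramid over an n-gon has 2n triangular faces and n + 2 vertices: V = 44 + 2 = 46, E = 3·44 = 132, F = 2·44 = 88.
Check: V − E + F = 46 − 132 + 88 = 2.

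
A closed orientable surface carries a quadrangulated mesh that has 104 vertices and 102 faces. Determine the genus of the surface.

0

Every face is a square, so 2E = 4·102 = 408, giving E = 204.
χ = V − E + F = 104 − 204 + 102 = 2.
For a closed orientable surface χ = 2 − 2g, so g = (2 − (2))/2 = 0.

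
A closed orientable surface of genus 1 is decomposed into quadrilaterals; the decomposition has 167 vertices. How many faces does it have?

167

χ = 2 − 2·1 = 0, and every face is a square so 4F = 2E.
V − E + F = 0 with E = 4F/2 gives 167 − (4/2 − 1)·F = 0, so F = 167 and E = 334.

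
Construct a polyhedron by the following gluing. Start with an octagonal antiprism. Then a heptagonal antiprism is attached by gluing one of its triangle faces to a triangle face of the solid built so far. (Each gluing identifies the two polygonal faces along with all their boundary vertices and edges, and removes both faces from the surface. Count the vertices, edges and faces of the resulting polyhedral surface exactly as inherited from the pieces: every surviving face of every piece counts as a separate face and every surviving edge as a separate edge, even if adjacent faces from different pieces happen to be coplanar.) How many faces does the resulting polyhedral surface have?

32

An octagonal antiprism: V=16, E=32, F=18.
Attach a heptagonal antiprism (V=14, E=28, F=16) along a 3-gon: merge 3 vertices and 3 edges, delete both glued faces → V=27, E=57, F=32.
Check: V − E + F = 27 − 57 + 32 = 2.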